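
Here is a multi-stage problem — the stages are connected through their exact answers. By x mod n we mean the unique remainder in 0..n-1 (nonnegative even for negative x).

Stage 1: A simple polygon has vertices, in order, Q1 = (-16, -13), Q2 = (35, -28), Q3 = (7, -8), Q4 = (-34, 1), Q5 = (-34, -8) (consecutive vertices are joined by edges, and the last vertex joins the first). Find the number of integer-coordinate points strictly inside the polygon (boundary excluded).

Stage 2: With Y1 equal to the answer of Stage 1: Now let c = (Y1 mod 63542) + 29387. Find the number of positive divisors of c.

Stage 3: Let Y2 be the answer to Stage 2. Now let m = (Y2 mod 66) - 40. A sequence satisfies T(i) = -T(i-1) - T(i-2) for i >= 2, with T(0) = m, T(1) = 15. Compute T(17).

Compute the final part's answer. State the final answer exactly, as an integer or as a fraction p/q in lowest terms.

21

Stage 1: cross terms: (-16*-28 - 35*-13)=903, (35*-8 - 7*-28)=-84, (7*1 - -34*-8)=-265, (-34*-8 - -34*1)=306, (-34*-13 - -16*-8)=314; twice the area = |1174| = 1174; area = 587; boundary points = 3 + 4 + 1 + 9 + 1 = 18; strictly interior points = area - boundary/2 + 1 = 579; answer 579
Stage 2: Y1 = 579; c = 29966; 29966 = 2 * 14983; number of divisors = (1+1) * (1+1) = 4; answer 4
Stage 3: Y2 = 4; m = -36; T(2) = -1*(15) - 1*(-36) = 21; iterating: T(2)=21, T(3)=-36, T(4)=15, T(5)=21, T(6)=-36, T(7)=15, T(8)=21, T(9)=-36, T(10)=15, T(11)=21, T(12)=-36, T(13)=15, T(14)=21, T(15)=-36, T(16)=15, T(17)=21; answer 21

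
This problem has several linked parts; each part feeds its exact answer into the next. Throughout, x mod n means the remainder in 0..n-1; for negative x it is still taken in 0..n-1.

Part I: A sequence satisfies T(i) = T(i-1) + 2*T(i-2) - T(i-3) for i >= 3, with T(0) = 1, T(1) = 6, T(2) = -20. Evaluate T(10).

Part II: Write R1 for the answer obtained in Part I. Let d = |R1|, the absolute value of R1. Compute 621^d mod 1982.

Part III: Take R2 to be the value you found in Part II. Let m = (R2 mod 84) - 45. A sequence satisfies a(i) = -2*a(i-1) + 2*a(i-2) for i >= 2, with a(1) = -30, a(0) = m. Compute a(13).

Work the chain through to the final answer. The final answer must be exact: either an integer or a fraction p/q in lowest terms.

Part I: T(3) = 1*(-20) + 2*(6) - 1*(1) = -9; iterating: T(3)=-9, T(4)=-55, T(5)=-53, T(6)=-154, T(7)=-205, T(8)=-460, T(9)=-716, T(10)=-1431; answer -1431
Part II: R1 = -1431; d = 1431; squarings mod 1982: 621^1=621, 621^2=1133, 621^4=1335, 621^8=407, 621^16=1143, 621^32=311, 621^64=1585, 621^128=1031, 621^256=609, 621^512=247, 621^1024=1549; 621^1431 = 621^1 * 621^2 * 621^4 * 621^16 * 621^128 * 621^256 * 621^1024 = 1125 (mod 1982); answer 1125
Part III: R2 = 1125; m = -12; a(2) = -2*(-30) + 2*(-12) = 36; iterating: a(2)=36, a(3)=-132, a(4)=336, a(5)=-936, a(6)=2544, a(7)=-6960, a(8)=19008, a(9)=-51936, a(10)=141888, a(11)=-387648, a(12)=1059072, a(13)=-2893440; answer -2893440

-2893440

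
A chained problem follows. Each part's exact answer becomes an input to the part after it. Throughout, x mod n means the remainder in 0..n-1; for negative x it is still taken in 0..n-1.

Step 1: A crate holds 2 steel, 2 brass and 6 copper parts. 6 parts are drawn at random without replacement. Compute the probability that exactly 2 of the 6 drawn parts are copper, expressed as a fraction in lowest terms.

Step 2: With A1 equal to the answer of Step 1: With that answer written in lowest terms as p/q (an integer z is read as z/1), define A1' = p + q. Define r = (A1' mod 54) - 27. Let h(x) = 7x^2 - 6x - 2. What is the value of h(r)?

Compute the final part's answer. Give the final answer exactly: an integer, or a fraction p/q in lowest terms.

1078

Step 1: total draws C(10,6) = 210; favorable C(6,2)*C(4,4) = 15; P = 1/14; answer 1/14
Step 2: A1 = 1/14; threaded value p + q = 15; r = -12; 7*(-12)^2 - 6*(-12)^1 - 2 = (1008) + (72) + (-2) = 1078; answer 1078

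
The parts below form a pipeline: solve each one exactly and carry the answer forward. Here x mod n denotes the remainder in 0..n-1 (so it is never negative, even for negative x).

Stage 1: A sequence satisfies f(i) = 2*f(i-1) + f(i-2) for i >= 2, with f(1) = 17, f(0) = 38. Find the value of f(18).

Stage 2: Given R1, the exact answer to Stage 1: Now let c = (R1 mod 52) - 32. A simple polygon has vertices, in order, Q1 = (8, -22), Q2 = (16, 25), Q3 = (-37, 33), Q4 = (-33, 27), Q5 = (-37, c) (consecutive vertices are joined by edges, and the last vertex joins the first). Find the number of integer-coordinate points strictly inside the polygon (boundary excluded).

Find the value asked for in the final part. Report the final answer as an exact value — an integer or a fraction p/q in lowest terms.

1624

Stage 1: f(2) = 2*(17) + 1*(38) = 72; iterating: f(2)=72, f(3)=161, f(4)=394, f(5)=949, f(6)=2292, f(7)=5533, f(8)=13358, f(9)=32249, f(10)=77856, f(11)=187961, f(12)=453778, f(13)=1095517, f(14)=2644812, f(15)=6385141, f(16)=15415094, f(17)=37215329, f(18)=89845752; answer 89845752
Stage 2: R1 = 89845752; c = 16; cross terms: (8*25 - 16*-22)=552, (16*33 - -37*25)=1453, (-37*27 - -33*33)=90, (-33*16 - -37*27)=471, (-37*-22 - 8*16)=686; twice the area = |3252| = 3252; area = 1626; boundary points = 1 + 1 + 2 + 1 + 1 = 6; strictly interior points = area - boundary/2 + 1 = 1624; answer 1624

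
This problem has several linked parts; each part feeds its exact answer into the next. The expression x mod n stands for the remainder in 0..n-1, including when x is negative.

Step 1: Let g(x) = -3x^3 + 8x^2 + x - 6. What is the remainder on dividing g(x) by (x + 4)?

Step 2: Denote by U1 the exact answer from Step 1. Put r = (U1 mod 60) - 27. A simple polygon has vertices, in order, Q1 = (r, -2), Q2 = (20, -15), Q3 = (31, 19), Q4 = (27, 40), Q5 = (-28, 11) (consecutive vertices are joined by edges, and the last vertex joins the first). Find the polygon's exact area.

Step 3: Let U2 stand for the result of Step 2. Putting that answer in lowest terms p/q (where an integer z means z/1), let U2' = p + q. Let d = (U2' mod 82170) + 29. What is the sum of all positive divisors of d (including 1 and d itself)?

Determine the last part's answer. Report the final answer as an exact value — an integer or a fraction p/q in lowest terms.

7128

Step 1: remainder = value at the root: -3*(-4)^3 + 8*(-4)^2 + 1*(-4)^1 - 6 = (192) + (128) + (-4) + (-6) = 310; answer 310
Step 2: U1 = 310; r = -17; cross terms: (-17*-15 - 20*-2)=295, (20*19 - 31*-15)=845, (31*40 - 27*19)=727, (27*11 - -28*40)=1417, (-28*-2 - -17*11)=243; twice the area = |3527| = 3527; area = 3527/2; answer 3527/2
Step 3: U2 = 3527/2; threaded value p + q = 3529; d = 3558; 3558 = 2 * 3 * 593; sigma = (1 + 2) * (1 + 3) * (1 + 593) = 3 * 4 * 594 = 7128; answer 7128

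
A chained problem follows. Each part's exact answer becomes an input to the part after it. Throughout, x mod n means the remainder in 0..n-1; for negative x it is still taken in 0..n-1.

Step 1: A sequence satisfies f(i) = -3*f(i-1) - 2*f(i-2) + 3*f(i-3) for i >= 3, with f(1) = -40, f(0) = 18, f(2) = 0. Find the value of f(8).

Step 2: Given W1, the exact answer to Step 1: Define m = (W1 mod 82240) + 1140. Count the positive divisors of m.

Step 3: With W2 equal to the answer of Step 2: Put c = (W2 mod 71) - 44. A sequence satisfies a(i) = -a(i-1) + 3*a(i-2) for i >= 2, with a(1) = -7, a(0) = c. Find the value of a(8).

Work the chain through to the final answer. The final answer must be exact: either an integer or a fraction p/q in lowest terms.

Step 1: f(3) = -3*(0) - 2*(-40) + 3*(18) = 134; iterating: f(3)=134, f(4)=-522, f(5)=1298, f(6)=-2448, f(7)=3182, f(8)=-756; answer -756
Step 2: W1 = -756; m = 82624; 82624 = 2^6 * 1291; number of divisors = (6+1) * (1+1) = 14; answer 14
Step 3: W2 = 14; c = -30; a(2) = -1*(-7) + 3*(-30) = -83; iterating: a(2)=-83, a(3)=62, a(4)=-311, a(5)=497, a(6)=-1430, a(7)=2921, a(8)=-7211; answer -7211

-7211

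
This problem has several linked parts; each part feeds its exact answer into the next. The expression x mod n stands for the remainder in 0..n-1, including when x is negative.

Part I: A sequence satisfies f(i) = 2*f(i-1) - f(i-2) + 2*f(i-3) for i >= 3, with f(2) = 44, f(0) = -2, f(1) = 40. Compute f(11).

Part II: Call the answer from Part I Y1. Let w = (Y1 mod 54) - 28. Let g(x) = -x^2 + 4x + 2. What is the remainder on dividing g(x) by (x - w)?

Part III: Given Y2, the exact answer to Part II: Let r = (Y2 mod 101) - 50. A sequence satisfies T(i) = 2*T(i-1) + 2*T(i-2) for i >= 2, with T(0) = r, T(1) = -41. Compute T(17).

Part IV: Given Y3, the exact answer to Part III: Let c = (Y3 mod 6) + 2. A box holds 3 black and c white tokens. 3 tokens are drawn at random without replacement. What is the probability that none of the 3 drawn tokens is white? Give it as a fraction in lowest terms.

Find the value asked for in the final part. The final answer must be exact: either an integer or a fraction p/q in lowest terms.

Part I: f(3) = 2*(44) - 1*(40) + 2*(-2) = 44; iterating: f(3)=44, f(4)=124, f(5)=292, f(6)=548, f(7)=1052, f(8)=2140, f(9)=4324, f(10)=8612, f(11)=17180; answer 17180
Part II: Y1 = 17180; w = -20; remainder = value at the root: -1*(-20)^2 + 4*(-20)^1 + 2 = (-400) + (-80) + (2) = -478; answer -478
Part III: Y2 = -478; r = -23; T(2) = 2*(-41) + 2*(-23) = -128; iterating: T(2)=-128, T(3)=-338, T(4)=-932, T(5)=-2540, T(6)=-6944, T(7)=-18968, T(8)=-51824, T(9)=-141584, T(10)=-386816, T(11)=-1056800, T(12)=-2887232, T(13)=-7888064, T(14)=-21550592, T(15)=-58877312, T(16)=-160855808, T(17)=-439466240; answer -439466240
Part IV: Y3 = -439466240; c = 6; total draws C(9,3) = 84; favorable C(3,3) = 1; P = 1/84; answer 1/84

1/84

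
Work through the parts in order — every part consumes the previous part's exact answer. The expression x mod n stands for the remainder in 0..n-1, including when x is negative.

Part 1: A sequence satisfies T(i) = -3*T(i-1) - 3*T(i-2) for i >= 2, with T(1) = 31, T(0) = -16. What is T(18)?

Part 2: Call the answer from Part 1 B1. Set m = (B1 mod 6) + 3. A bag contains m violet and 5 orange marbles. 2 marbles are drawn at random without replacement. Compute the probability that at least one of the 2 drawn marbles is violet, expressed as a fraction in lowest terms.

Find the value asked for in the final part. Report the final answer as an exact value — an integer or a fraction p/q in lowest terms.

9/14

Part 1: T(2) = -3*(31) - 3*(-16) = -45; iterating: T(2)=-45, T(3)=42, T(4)=9, T(5)=-153, T(6)=432, T(7)=-837, T(8)=1215, T(9)=-1134, T(10)=-243, T(11)=4131, T(12)=-11664, T(13)=22599, T(14)=-32805, T(15)=30618, T(16)=6561, T(17)=-111537, T(18)=314928; answer 314928
Part 2: B1 = 314928; m = 3; total draws C(8,2) = 28; complement C(5,2) = 10; favorable 28 - 10 = 18; P = 9/14; answer 9/14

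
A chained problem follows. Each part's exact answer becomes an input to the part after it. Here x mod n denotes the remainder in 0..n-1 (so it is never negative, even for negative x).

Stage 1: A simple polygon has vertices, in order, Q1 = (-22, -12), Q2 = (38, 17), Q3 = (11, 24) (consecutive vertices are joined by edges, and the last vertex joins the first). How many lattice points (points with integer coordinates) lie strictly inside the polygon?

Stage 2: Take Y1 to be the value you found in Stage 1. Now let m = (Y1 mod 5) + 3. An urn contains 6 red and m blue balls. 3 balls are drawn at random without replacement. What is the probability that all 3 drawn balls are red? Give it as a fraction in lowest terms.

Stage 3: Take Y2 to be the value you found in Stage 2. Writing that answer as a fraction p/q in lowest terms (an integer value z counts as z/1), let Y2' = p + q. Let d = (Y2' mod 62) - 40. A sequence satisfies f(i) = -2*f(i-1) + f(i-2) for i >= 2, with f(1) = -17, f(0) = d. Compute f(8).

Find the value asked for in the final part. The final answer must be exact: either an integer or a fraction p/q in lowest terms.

4570

Stage 1: cross terms: (-22*17 - 38*-12)=82, (38*24 - 11*17)=725, (11*-12 - -22*24)=396; twice the area = |1203| = 1203; area = 1203/2; boundary points = 1 + 1 + 3 = 5; strictly interior points = area - boundary/2 + 1 = 600; answer 600
Stage 2: Y1 = 600; m = 3; total draws C(9,3) = 84; favorable C(6,3) = 20; P = 5/21; answer 5/21
Stage 3: Y2 = 5/21; threaded value p + q = 26; d = -14; f(2) = -2*(-17) + 1*(-14) = 20; iterating: f(2)=20, f(3)=-57, f(4)=134, f(5)=-325, f(6)=784, f(7)=-1893, f(8)=4570; answer 4570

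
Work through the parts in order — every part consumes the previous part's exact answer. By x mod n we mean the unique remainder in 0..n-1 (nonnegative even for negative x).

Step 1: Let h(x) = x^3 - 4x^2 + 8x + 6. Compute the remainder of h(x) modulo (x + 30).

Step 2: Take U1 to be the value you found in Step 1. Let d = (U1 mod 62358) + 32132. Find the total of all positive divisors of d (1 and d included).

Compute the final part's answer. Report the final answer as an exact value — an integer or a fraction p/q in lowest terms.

122100

Step 1: remainder = value at the root: 1*(-30)^3 - 4*(-30)^2 + 8*(-30)^1 + 6 = (-27000) + (-3600) + (-240) + (6) = -30834; answer -30834
Step 2: U1 = -30834; d = 63656; 63656 = 2^3 * 73 * 109; sigma = (1 + 2 + 4 + 8) * (1 + 73) * (1 + 109) = 15 * 74 * 110 = 122100; answer 122100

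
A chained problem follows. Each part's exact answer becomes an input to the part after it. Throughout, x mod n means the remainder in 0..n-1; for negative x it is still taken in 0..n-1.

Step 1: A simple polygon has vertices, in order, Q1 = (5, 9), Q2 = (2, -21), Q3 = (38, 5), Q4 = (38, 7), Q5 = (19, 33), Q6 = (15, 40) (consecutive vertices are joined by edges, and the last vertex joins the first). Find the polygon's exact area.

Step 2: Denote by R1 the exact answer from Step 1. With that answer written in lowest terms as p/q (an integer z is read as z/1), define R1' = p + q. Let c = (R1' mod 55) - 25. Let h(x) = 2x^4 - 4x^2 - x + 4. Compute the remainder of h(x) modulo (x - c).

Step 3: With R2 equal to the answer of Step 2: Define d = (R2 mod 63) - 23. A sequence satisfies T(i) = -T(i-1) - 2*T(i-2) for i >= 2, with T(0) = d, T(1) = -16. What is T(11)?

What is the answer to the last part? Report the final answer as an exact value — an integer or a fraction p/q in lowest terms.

-544

Step 1: cross terms: (5*-21 - 2*9)=-123, (2*5 - 38*-21)=808, (38*7 - 38*5)=76, (38*33 - 19*7)=1121, (19*40 - 15*33)=265, (15*9 - 5*40)=-65; twice the area = |2082| = 2082; area = 1041; answer 1041
Step 2: R1 = 1041; threaded value p + q = 1042; c = 27; remainder = value at the root: 2*(27)^4 - 4*(27)^2 - 1*(27)^1 + 4 = (1062882) + (-2916) + (-27) + (4) = 1059943; answer 1059943
Step 3: R2 = 1059943; d = 8; T(2) = -1*(-16) - 2*(8) = 0; iterating: T(2)=0, T(3)=32, T(4)=-32, T(5)=-32, T(6)=96, T(7)=-32, T(8)=-160, T(9)=224, T(10)=96, T(11)=-544; answer -544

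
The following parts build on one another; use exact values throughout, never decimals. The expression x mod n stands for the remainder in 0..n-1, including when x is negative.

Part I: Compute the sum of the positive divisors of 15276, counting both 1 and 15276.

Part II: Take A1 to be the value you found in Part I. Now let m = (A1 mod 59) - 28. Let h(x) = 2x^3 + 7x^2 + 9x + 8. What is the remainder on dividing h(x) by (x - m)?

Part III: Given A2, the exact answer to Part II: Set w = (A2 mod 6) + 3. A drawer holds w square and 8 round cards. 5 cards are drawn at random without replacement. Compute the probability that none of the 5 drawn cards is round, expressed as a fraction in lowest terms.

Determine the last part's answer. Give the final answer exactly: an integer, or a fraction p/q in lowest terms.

Part I: 15276 = 2^2 * 3 * 19 * 67; sigma = (1 + 2 + 4) * (1 + 3) * (1 + 19) * (1 + 67) = 7 * 4 * 20 * 68 = 38080; answer 38080
Part II: A1 = 38080; m = -3; remainder = value at the root: 2*(-3)^3 + 7*(-3)^2 + 9*(-3)^1 + 8 = (-54) + (63) + (-27) + (8) = -10; answer -10
Part III: A2 = -10; w = 5; total draws C(13,5) = 1287; favorable C(5,5) = 1; P = 1/1287; answer 1/1287

1/1287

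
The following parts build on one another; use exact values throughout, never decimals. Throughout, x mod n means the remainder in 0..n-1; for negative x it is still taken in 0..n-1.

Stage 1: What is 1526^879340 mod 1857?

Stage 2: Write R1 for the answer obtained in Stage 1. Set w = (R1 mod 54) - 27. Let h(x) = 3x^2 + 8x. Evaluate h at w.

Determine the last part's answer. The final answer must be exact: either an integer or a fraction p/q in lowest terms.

Stage 1: squarings mod 1857: 1526^1=1526, 1526^2=1855, 1526^4=4, 1526^8=16, 1526^16=256, 1526^32=541, 1526^64=1132, 1526^128=94, 1526^256=1408, 1526^512=1045, 1526^1024=109, 1526^2048=739, 1526^4096=163, 1526^8192=571, 1526^16384=1066, 1526^32768=1729, 1526^65536=1528, 1526^131072=535, 1526^262144=247, 1526^524288=1585; 1526^879340 = 1526^4 * 1526^8 * 1526^32 * 1526^64 * 1526^128 * 1526^512 * 1526^2048 * 1526^8192 * 1526^16384 * 1526^65536 * 1526^262144 * 1526^524288 = 817 (mod 1857); answer 817
Stage 2: R1 = 817; w = -20; 3*(-20)^2 + 8*(-20)^1 = (1200) + (-160) = 1040; answer 1040

1040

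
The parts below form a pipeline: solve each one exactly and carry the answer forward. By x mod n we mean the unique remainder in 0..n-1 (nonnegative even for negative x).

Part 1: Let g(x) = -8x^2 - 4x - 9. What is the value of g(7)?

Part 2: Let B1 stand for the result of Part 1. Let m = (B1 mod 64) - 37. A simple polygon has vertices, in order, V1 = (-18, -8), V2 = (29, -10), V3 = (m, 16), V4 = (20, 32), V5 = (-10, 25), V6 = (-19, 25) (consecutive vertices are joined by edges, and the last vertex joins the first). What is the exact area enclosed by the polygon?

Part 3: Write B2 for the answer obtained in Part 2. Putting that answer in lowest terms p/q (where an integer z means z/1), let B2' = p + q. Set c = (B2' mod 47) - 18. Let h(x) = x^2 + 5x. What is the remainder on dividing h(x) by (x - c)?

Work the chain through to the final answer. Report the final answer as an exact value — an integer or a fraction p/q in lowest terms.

546

Part 1: -8*(7)^2 - 4*(7)^1 - 9 = (-392) + (-28) + (-9) = -429; answer -429
Part 2: B1 = -429; m = -18; cross terms: (-18*-10 - 29*-8)=412, (29*16 - -18*-10)=284, (-18*32 - 20*16)=-896, (20*25 - -10*32)=820, (-10*25 - -19*25)=225, (-19*-8 - -18*25)=602; twice the area = |1447| = 1447; area = 1447/2; answer 1447/2
Part 3: B2 = 1447/2; threaded value p + q = 1449; c = 21; remainder = value at the root: 1*(21)^2 + 5*(21)^1 = (441) + (105) = 546; answer 546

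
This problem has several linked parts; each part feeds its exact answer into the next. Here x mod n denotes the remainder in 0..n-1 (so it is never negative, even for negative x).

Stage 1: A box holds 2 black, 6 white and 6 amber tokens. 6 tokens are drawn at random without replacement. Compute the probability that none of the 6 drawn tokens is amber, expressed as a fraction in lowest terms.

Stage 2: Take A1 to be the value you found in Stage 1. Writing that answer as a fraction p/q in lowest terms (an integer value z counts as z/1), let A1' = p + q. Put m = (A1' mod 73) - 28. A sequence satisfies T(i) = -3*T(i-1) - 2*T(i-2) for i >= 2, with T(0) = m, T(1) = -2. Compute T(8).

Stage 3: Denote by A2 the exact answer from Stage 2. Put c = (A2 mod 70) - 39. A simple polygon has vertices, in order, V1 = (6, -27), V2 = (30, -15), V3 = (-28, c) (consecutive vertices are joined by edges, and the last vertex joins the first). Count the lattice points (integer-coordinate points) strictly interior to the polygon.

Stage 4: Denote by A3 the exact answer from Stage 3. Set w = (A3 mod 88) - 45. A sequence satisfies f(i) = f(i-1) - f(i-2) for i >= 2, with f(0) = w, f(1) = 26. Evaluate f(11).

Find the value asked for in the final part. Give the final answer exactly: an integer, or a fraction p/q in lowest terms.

14

Stage 1: total draws C(14,6) = 3003; favorable C(8,6) = 28; P = 4/429; answer 4/429
Stage 2: A1 = 4/429; threaded value p + q = 433; m = 40; T(2) = -3*(-2) - 2*(40) = -74; iterating: T(2)=-74, T(3)=226, T(4)=-530, T(5)=1138, T(6)=-2354, T(7)=4786, T(8)=-9650; answer -9650
Stage 3: A2 = -9650; c = -29; cross terms: (6*-15 - 30*-27)=720, (30*-29 - -28*-15)=-1290, (-28*-27 - 6*-29)=930; twice the area = |360| = 360; area = 180; boundary points = 12 + 2 + 2 = 16; strictly interior points = area - boundary/2 + 1 = 173; answer 173
Stage 4: A3 = 173; w = 40; f(2) = 1*(26) - 1*(40) = -14; iterating: f(2)=-14, f(3)=-40, f(4)=-26, f(5)=14, f(6)=40, f(7)=26, f(8)=-14, f(9)=-40, f(10)=-26, f(11)=14; answer 14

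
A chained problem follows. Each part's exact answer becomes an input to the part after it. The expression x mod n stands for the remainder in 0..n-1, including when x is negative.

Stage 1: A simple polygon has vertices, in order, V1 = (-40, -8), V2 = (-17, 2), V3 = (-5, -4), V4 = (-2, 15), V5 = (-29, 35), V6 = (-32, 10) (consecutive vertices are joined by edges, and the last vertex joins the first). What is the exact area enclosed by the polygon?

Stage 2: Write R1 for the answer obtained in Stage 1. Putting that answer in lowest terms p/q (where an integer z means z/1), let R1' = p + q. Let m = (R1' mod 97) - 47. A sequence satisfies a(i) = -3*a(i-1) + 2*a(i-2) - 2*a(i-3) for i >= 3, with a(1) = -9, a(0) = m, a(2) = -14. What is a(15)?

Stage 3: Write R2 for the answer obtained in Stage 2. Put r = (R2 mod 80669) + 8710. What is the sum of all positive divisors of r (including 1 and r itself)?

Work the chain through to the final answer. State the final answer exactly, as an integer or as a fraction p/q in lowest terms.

Stage 1: cross terms: (-40*2 - -17*-8)=-216, (-17*-4 - -5*2)=78, (-5*15 - -2*-4)=-83, (-2*35 - -29*15)=365, (-29*10 - -32*35)=830, (-32*-8 - -40*10)=656; twice the area = |1630| = 1630; area = 815; answer 815
Stage 2: R1 = 815; threaded value p + q = 816; m = -7; a(3) = -3*(-14) + 2*(-9) - 2*(-7) = 38; iterating: a(3)=38, a(4)=-124, a(5)=476, a(6)=-1752, a(7)=6456, a(8)=-23824, a(9)=87888, a(10)=-324224, a(11)=1196096, a(12)=-4412512, a(13)=16278176, a(14)=-60051744, a(15)=221536608; answer 221536608
Stage 3: R2 = 221536608; r = 28244; 28244 = 2^2 * 23 * 307; sigma = (1 + 2 + 4) * (1 + 23) * (1 + 307) = 7 * 24 * 308 = 51744; answer 51744

51744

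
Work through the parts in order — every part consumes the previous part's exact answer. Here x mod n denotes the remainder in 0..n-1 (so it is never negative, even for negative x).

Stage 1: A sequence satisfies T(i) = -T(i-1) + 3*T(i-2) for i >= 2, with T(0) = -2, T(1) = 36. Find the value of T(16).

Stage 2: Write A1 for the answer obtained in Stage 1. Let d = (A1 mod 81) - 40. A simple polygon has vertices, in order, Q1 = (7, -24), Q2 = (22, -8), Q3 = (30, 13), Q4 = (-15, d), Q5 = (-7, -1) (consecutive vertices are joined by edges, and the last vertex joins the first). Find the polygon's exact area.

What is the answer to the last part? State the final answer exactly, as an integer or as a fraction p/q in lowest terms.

1339

Stage 1: T(2) = -1*(36) + 3*(-2) = -42; iterating: T(2)=-42, T(3)=150, T(4)=-276, T(5)=726, T(6)=-1554, T(7)=3732, T(8)=-8394, T(9)=19590, T(10)=-44772, T(11)=103542, T(12)=-237858, T(13)=548484, T(14)=-1262058, T(15)=2907510, T(16)=-6693684; answer -6693684
Stage 2: A1 = -6693684; d = 35; cross terms: (7*-8 - 22*-24)=472, (22*13 - 30*-8)=526, (30*35 - -15*13)=1245, (-15*-1 - -7*35)=260, (-7*-24 - 7*-1)=175; twice the area = |2678| = 2678; area = 1339; answer 1339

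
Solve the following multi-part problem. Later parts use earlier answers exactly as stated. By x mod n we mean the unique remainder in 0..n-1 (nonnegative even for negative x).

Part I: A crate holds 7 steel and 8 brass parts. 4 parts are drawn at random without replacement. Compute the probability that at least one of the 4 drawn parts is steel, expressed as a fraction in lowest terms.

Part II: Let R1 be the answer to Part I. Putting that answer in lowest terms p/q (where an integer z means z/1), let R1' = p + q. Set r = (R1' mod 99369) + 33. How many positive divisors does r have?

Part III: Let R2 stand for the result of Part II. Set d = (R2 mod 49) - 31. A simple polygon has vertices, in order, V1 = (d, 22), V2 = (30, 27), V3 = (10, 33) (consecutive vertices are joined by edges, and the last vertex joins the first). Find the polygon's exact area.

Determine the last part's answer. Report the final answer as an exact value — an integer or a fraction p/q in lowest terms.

227

Part I: total draws C(15,4) = 1365; complement C(8,4) = 70; favorable 1365 - 70 = 1295; P = 37/39; answer 37/39
Part II: R1 = 37/39; threaded value p + q = 76; r = 109; 109 is prime, so its only divisors are 1 and 109; count = 2; answer 2
Part III: R2 = 2; d = -29; cross terms: (-29*27 - 30*22)=-1443, (30*33 - 10*27)=720, (10*22 - -29*33)=1177; twice the area = |454| = 454; area = 227; answer 227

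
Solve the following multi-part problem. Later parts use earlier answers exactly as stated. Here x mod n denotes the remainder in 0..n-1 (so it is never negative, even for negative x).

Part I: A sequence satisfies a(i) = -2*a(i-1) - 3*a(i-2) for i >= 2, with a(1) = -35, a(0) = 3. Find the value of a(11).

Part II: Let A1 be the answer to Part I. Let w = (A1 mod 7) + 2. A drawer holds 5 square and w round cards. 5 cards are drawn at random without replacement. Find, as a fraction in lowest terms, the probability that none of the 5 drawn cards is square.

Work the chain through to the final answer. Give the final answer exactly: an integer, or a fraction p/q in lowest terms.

Part I: a(2) = -2*(-35) - 3*(3) = 61; iterating: a(2)=61, a(3)=-17, a(4)=-149, a(5)=349, a(6)=-251, a(7)=-545, a(8)=1843, a(9)=-2051, a(10)=-1427, a(11)=9007; answer 9007
Part II: A1 = 9007; w = 7; total draws C(12,5) = 792; favorable C(7,5) = 21; P = 7/264; answer 7/264

7/264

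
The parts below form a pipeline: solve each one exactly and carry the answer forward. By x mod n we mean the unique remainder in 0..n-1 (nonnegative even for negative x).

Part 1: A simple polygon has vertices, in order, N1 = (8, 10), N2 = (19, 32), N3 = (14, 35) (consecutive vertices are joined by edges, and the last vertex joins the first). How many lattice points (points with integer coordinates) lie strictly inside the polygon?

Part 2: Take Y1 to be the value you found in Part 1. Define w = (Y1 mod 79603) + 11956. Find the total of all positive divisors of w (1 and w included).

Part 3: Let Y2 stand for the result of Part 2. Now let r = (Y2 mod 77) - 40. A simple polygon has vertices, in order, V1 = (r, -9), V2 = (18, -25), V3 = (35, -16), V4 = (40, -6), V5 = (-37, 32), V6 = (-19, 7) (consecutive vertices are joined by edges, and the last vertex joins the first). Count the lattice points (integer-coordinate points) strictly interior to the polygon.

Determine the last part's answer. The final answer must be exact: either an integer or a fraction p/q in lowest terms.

Part 1: cross terms: (8*32 - 19*10)=66, (19*35 - 14*32)=217, (14*10 - 8*35)=-140; twice the area = |143| = 143; area = 143/2; boundary points = 11 + 1 + 1 = 13; strictly interior points = area - boundary/2 + 1 = 66; answer 66
Part 2: Y1 = 66; w = 12022; 12022 = 2 * 6011; sigma = (1 + 2) * (1 + 6011) = 3 * 6012 = 18036; answer 18036
Part 3: Y2 = 18036; r = -22; cross terms: (-22*-25 - 18*-9)=712, (18*-16 - 35*-25)=587, (35*-6 - 40*-16)=430, (40*32 - -37*-6)=1058, (-37*7 - -19*32)=349, (-19*-9 - -22*7)=325; twice the area = |3461| = 3461; area = 3461/2; boundary points = 8 + 1 + 5 + 1 + 1 + 1 = 17; strictly interior points = area - boundary/2 + 1 = 1723; answer 1723

1723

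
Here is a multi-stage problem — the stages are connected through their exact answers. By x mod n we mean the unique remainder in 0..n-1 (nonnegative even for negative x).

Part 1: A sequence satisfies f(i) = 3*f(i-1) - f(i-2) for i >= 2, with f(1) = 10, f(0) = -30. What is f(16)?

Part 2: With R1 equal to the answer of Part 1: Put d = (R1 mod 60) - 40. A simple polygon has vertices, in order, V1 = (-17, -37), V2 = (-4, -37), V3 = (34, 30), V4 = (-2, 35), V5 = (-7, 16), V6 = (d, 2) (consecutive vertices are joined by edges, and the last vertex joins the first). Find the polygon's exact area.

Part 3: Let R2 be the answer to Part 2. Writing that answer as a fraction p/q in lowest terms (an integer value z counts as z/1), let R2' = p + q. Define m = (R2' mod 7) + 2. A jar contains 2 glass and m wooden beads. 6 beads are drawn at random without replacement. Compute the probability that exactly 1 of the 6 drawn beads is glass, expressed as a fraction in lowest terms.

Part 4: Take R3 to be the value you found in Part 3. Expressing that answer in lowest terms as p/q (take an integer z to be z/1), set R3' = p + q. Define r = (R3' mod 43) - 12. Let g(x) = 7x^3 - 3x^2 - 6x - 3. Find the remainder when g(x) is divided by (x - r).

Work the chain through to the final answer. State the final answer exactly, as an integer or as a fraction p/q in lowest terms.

-59

Part 1: f(2) = 3*(10) - 1*(-30) = 60; iterating: f(2)=60, f(3)=170, f(4)=450, f(5)=1180, f(6)=3090, f(7)=8090, f(8)=21180, f(9)=55450, f(10)=145170, f(11)=380060, f(12)=995010, f(13)=2604970, f(14)=6819900, f(15)=17854730, f(16)=46744290; answer 46744290
Part 2: R1 = 46744290; d = -10; cross terms: (-17*-37 - -4*-37)=481, (-4*30 - 34*-37)=1138, (34*35 - -2*30)=1250, (-2*16 - -7*35)=213, (-7*2 - -10*16)=146, (-10*-37 - -17*2)=404; twice the area = |3632| = 3632; area = 1816; answer 1816
Part 3: R2 = 1816; threaded value p + q = 1817; m = 6; total draws C(8,6) = 28; favorable C(2,1)*C(6,5) = 12; P = 3/7; answer 3/7
Part 4: R3 = 3/7; threaded value p + q = 10; r = -2; remainder = value at the root: 7*(-2)^3 - 3*(-2)^2 - 6*(-2)^1 - 3 = (-56) + (-12) + (12) + (-3) = -59; answer -59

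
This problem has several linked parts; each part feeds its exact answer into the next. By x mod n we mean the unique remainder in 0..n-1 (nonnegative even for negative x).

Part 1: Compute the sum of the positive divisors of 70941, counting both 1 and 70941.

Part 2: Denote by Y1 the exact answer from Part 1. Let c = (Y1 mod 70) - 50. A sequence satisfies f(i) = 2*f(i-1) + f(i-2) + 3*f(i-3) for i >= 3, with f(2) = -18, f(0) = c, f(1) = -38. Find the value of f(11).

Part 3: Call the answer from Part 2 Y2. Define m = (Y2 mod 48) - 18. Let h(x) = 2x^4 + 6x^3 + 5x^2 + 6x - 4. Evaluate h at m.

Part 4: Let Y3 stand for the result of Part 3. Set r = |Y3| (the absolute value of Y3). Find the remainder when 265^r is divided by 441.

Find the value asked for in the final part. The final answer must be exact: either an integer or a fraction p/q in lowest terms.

127

Part 1: 70941 = 3 * 13 * 17 * 107; sigma = (1 + 3) * (1 + 13) * (1 + 17) * (1 + 107) = 4 * 14 * 18 * 108 = 108864; answer 108864
Part 2: Y1 = 108864; c = -36; f(3) = 2*(-18) + 1*(-38) + 3*(-36) = -182; iterating: f(3)=-182, f(4)=-496, f(5)=-1228, f(6)=-3498, f(7)=-9712, f(8)=-26606, f(9)=-73418, f(10)=-202578, f(11)=-558392; answer -558392
Part 3: Y2 = -558392; m = 22; 2*(22)^4 + 6*(22)^3 + 5*(22)^2 + 6*(22)^1 - 4 = (468512) + (63888) + (2420) + (132) + (-4) = 534948; answer 534948
Part 4: Y3 = 534948; r = 534948; squarings mod 441: 265^1=265, 265^2=106, 265^4=211, 265^8=421, 265^16=400, 265^32=358, 265^64=274, 265^128=106, 265^256=211, 265^512=421, 265^1024=400, 265^2048=358, 265^4096=274, 265^8192=106, 265^16384=211, 265^32768=421, 265^65536=400, 265^131072=358, 265^262144=274, 265^524288=106; 265^534948 = 265^4 * 265^32 * 265^128 * 265^256 * 265^2048 * 265^8192 * 265^524288 = 127 (mod 441); answer 127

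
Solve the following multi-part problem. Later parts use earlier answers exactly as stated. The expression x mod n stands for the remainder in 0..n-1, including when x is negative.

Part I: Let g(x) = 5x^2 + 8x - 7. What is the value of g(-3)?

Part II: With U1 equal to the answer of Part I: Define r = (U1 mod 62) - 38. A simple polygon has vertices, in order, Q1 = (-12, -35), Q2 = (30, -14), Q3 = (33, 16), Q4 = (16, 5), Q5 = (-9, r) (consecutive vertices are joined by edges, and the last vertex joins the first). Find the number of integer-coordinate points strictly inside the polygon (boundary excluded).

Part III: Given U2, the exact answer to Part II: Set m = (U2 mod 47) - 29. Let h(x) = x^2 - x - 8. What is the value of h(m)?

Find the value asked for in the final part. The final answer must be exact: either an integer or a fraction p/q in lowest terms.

82

Part I: 5*(-3)^2 + 8*(-3)^1 - 7 = (45) + (-24) + (-7) = 14; answer 14
Part II: U1 = 14; r = -24; cross terms: (-12*-14 - 30*-35)=1218, (30*16 - 33*-14)=942, (33*5 - 16*16)=-91, (16*-24 - -9*5)=-339, (-9*-35 - -12*-24)=27; twice the area = |1757| = 1757; area = 1757/2; boundary points = 21 + 3 + 1 + 1 + 1 = 27; strictly interior points = area - boundary/2 + 1 = 866; answer 866
Part III: U2 = 866; m = -9; 1*(-9)^2 - 1*(-9)^1 - 8 = (81) + (9) + (-8) = 82; answer 82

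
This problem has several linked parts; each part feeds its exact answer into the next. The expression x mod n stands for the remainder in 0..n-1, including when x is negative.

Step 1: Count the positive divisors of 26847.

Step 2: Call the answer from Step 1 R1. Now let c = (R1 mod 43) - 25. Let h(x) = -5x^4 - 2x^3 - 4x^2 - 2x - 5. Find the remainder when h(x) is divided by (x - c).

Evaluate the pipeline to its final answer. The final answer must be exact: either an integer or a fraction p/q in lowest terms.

Step 1: 26847 = 3^2 * 19 * 157; number of divisors = (2+1) * (1+1) * (1+1) = 12; answer 12
Step 2: R1 = 12; c = -13; remainder = value at the root: -5*(-13)^4 - 2*(-13)^3 - 4*(-13)^2 - 2*(-13)^1 - 5 = (-142805) + (4394) + (-676) + (26) + (-5) = -139066; answer -139066

-139066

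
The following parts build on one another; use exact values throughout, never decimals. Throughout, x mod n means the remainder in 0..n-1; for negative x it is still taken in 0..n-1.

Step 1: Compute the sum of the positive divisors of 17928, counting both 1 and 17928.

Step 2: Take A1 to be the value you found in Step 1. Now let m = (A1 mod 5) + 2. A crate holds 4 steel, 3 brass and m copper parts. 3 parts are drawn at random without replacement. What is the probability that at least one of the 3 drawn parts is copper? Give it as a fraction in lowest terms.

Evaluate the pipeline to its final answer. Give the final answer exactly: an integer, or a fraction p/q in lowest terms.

Step 1: 17928 = 2^3 * 3^3 * 83; sigma = (1 + 2 + 4 + 8) * (1 + 3 + 9 + 27) * (1 + 83) = 15 * 40 * 84 = 50400; answer 50400
Step 2: A1 = 50400; m = 2; total draws C(9,3) = 84; complement C(7,3) = 35; favorable 84 - 35 = 49; P = 7/12; answer 7/12

7/12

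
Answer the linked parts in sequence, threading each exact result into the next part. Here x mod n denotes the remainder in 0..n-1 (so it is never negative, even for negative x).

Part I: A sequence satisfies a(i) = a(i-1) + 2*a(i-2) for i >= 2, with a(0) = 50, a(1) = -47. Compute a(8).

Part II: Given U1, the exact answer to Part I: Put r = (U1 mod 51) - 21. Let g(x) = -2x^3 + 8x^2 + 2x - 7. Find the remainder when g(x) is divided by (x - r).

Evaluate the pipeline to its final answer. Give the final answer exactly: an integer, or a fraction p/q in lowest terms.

Part I: a(2) = 1*(-47) + 2*(50) = 53; iterating: a(2)=53, a(3)=-41, a(4)=65, a(5)=-17, a(6)=113, a(7)=79, a(8)=305; answer 305
Part II: U1 = 305; r = 29; remainder = value at the root: -2*(29)^3 + 8*(29)^2 + 2*(29)^1 - 7 = (-48778) + (6728) + (58) + (-7) = -41999; answer -41999

-41999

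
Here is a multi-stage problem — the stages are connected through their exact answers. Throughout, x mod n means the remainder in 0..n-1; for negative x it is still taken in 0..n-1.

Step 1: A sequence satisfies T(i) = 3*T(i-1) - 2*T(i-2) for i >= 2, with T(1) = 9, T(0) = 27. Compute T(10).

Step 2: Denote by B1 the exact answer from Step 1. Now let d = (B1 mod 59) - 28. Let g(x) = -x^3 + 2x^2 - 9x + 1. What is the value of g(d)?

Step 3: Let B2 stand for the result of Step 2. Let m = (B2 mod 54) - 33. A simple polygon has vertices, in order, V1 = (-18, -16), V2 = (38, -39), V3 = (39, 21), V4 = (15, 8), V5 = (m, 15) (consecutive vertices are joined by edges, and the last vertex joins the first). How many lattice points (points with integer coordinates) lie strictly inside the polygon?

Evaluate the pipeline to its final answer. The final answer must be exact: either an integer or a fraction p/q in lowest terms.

2227

Step 1: T(2) = 3*(9) - 2*(27) = -27; iterating: T(2)=-27, T(3)=-99, T(4)=-243, T(5)=-531, T(6)=-1107, T(7)=-2259, T(8)=-4563, T(9)=-9171, T(10)=-18387; answer -18387
Step 2: B1 = -18387; d = -7; -1*(-7)^3 + 2*(-7)^2 - 9*(-7)^1 + 1 = (343) + (98) + (63) + (1) = 505; answer 505
Step 3: B2 = 505; m = -14; cross terms: (-18*-39 - 38*-16)=1310, (38*21 - 39*-39)=2319, (39*8 - 15*21)=-3, (15*15 - -14*8)=337, (-14*-16 - -18*15)=494; twice the area = |4457| = 4457; area = 4457/2; boundary points = 1 + 1 + 1 + 1 + 1 = 5; strictly interior points = area - boundary/2 + 1 = 2227; answer 2227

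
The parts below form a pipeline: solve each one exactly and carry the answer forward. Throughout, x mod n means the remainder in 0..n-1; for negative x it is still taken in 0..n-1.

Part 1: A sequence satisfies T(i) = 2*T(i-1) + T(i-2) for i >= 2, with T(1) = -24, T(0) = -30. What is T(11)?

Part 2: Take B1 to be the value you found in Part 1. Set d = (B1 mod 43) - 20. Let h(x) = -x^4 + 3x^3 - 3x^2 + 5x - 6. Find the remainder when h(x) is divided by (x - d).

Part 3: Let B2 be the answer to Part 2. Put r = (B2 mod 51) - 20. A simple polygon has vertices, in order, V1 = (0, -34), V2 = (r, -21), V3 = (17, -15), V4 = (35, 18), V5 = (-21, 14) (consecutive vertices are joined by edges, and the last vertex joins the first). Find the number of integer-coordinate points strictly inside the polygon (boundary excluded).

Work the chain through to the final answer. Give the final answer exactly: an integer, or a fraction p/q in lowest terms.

Part 1: T(2) = 2*(-24) + 1*(-30) = -78; iterating: T(2)=-78, T(3)=-180, T(4)=-438, T(5)=-1056, T(6)=-2550, T(7)=-6156, T(8)=-14862, T(9)=-35880, T(10)=-86622, T(11)=-209124; answer -209124
Part 2: B1 = -209124; d = 8; remainder = value at the root: -1*(8)^4 + 3*(8)^3 - 3*(8)^2 + 5*(8)^1 - 6 = (-4096) + (1536) + (-192) + (40) + (-6) = -2718; answer -2718
Part 3: B2 = -2718; r = 16; cross terms: (0*-21 - 16*-34)=544, (16*-15 - 17*-21)=117, (17*18 - 35*-15)=831, (35*14 - -21*18)=868, (-21*-34 - 0*14)=714; twice the area = |3074| = 3074; area = 1537; boundary points = 1 + 1 + 3 + 4 + 3 = 12; strictly interior points = area - boundary/2 + 1 = 1532; answer 1532

1532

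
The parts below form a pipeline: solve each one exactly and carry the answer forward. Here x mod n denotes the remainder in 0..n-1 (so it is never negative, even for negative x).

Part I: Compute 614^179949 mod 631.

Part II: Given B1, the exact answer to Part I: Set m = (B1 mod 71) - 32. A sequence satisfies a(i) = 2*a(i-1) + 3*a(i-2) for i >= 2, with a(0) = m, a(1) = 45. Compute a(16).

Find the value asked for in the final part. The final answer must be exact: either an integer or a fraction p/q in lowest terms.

322850385

Part I: squarings mod 631: 614^1=614, 614^2=289, 614^4=229, 614^8=68, 614^16=207, 614^32=572, 614^64=326, 614^128=268, 614^256=521, 614^512=111, 614^1024=332, 614^2048=430, 614^4096=17, 614^8192=289, 614^16384=229, 614^32768=68, 614^65536=207, 614^131072=572; 614^179949 = 614^1 * 614^4 * 614^8 * 614^32 * 614^64 * 614^128 * 614^512 * 614^1024 * 614^2048 * 614^4096 * 614^8192 * 614^32768 * 614^131072 = 443 (mod 631); answer 443
Part II: B1 = 443; m = -15; a(2) = 2*(45) + 3*(-15) = 45; iterating: a(2)=45, a(3)=225, a(4)=585, a(5)=1845, a(6)=5445, a(7)=16425, a(8)=49185, a(9)=147645, a(10)=442845, a(11)=1328625, a(12)=3985785, a(13)=11957445, a(14)=35872245, a(15)=107616825, a(16)=322850385; answer 322850385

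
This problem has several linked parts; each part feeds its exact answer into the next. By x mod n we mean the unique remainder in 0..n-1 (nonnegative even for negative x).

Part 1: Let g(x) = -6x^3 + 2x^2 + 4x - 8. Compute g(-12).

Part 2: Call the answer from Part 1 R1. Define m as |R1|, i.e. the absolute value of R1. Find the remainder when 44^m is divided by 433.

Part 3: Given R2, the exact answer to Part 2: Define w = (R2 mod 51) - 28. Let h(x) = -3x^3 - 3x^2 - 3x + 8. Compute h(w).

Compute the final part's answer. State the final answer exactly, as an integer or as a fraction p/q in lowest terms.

Part 1: -6*(-12)^3 + 2*(-12)^2 + 4*(-12)^1 - 8 = (10368) + (288) + (-48) + (-8) = 10600; answer 10600
Part 2: R1 = 10600; m = 10600; squarings mod 433: 44^1=44, 44^2=204, 44^4=48, 44^8=139, 44^16=269, 44^32=50, 44^64=335, 44^128=78, 44^256=22, 44^512=51, 44^1024=3, 44^2048=9, 44^4096=81, 44^8192=66; 44^10600 = 44^8 * 44^32 * 44^64 * 44^256 * 44^2048 * 44^8192 = 269 (mod 433); answer 269
Part 3: R2 = 269; w = -14; -3*(-14)^3 - 3*(-14)^2 - 3*(-14)^1 + 8 = (8232) + (-588) + (42) + (8) = 7694; answer 7694

7694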